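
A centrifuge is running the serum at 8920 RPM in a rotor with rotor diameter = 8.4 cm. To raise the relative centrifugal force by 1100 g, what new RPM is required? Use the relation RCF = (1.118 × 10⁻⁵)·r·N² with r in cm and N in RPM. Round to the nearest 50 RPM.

10150 RPM

r = 8.4 / 2 = 4.2 cm
Current RCF = 1.118 × 10⁻⁵ × 4.2 × (8920)² = 1.118 × 10⁻⁵ × 4.2 × 79,566,400 ≈ 3,736.1 × g
Target RCF = 3,736.1 + 1,100 = 4,836.1 × g
N² = 4,836.1 / (4.6956 × 10⁻⁵) = 102,992,163
N ≈ √102,992,163 ≈ 10,148.5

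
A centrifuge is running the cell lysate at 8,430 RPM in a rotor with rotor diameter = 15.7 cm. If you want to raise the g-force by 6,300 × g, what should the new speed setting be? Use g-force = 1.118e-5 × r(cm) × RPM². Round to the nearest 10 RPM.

r = 15.7 / 2 = 7.85 cm
Current RCF = 1.118 × 10⁻⁵ × 7.85 × (8430)² = 1.118 × 10⁻⁵ × 7.85 × 71,064,900 ≈ 6,236.9 × g
Target RCF = 6,236.9 + 6,300 = 12,536.9 × g
N² = 12,536.9 / (8.7763 × 10⁻⁵) = 142,849,492
N ≈ √142,849,492 ≈ 11,952.0

N₂ ≈ 11950 RPM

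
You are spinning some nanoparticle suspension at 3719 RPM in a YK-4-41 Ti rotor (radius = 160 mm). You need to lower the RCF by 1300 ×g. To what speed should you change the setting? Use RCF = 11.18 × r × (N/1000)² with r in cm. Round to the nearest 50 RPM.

≈ 2550 RPM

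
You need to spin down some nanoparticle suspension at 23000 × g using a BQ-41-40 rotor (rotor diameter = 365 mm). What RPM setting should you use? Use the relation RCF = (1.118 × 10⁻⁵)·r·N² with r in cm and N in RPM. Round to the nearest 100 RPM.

≈ 10600 RPM

r = 365 mm / 2 = 182.5 mm = 18.25 cm
RCF = 1.118 × 10⁻⁵ × r × N²
23,000 = 1.118 × 10⁻⁵ × 18.25 × N²
N² = 23,000 / (20.4035 × 10⁻⁵) = 112,725,758
N ≈ √112,725,758 ≈ 10,617.2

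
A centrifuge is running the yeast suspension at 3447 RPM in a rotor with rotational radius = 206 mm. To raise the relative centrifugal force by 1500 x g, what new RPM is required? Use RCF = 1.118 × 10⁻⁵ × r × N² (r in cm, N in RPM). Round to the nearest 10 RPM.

N₂ ≈ 4290 RPM

r = 206 mm = 20.6 cm
Current RCF = 1.118 × 10⁻⁵ × 20.6 × (3447)² = 1.118 × 10⁻⁵ × 20.6 × 11,881,809 ≈ 2,736.5 × g
Target RCF = 2,736.5 + 1,500 = 4,236.5 × g
N² = 4,236.5 / (23.0308 × 10⁻⁵) = 18,394,932
N ≈ √18,394,932 ≈ 4,288.9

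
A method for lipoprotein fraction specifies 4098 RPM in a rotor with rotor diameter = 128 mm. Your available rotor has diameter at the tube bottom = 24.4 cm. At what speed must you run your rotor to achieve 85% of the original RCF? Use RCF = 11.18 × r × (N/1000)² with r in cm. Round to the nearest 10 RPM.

≈ 2740 RPM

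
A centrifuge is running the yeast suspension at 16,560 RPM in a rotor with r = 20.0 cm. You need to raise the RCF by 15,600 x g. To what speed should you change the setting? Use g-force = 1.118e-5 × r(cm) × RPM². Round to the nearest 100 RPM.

18500 RPM

Current RCF = 1.118 × 10⁻⁵ × 20 × (16560)² = 1.118 × 10⁻⁵ × 20 × 274,233,600 ≈ 61,318.6 × g
Target RCF = 61,318.6 + 15,600 = 76,918.6 × g
N² = 76,918.6 / (22.36 × 10⁻⁵) = 344,000,894
N ≈ √344,000,894 ≈ 18,547.3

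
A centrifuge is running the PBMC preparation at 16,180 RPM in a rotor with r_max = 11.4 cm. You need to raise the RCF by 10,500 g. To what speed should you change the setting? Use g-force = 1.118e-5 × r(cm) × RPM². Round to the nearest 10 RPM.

N₂ ≈ 18550 RPM

Current RCF = 1.118 × 10⁻⁵ × 11.4 × (16180)² = 1.118 × 10⁻⁵ × 11.4 × 261,792,400 ≈ 33,366 × g
Target RCF = 33,366 + 10,500 = 43,866 × g
N² = 43,866 / (12.7452 × 10⁻⁵) = 344,176,631
N ≈ √344,176,631 ≈ 18,552.0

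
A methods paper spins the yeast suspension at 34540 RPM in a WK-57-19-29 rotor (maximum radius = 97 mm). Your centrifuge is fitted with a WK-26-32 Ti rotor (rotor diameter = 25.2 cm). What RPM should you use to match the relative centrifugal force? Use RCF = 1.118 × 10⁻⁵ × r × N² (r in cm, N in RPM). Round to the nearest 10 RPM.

Original rotor: r = 97 mm = 9.7 cm
RCF_original = 1.118 × 10⁻⁵ × 9.7 × (34540)² = 1.118 × 10⁻⁵ × 9.7 × 1,193,011,600 ≈ 129,377.3 × g
Your rotor: r = 25.2 / 2 = 12.6 cm
129,377.3 = 1.118 × 10⁻⁵ × 12.6 × N²
N² = 129,377.3 / (14.0868 × 10⁻⁵) = 918,429,310
N ≈ √918,429,310 ≈ 30,305.6

30310 RPM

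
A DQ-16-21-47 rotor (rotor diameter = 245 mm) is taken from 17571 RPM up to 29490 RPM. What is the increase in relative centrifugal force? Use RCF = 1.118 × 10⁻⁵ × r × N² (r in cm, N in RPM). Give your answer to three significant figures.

r = 245 mm / 2 = 122.5 mm = 12.25 cm
RCF₁ = 1.118 × 10⁻⁵ × 12.25 × (17571)² = 1.118 × 10⁻⁵ × 12.25 × 308,740,041 ≈ 42,283.5 × g
RCF₂ = 1.118 × 10⁻⁵ × 12.25 × (29490)² = 1.118 × 10⁻⁵ × 12.25 × 869,660,100 ≈ 119,104.3 × g
Increase = 119,104.3 − 42,283.5 = 76,820.8

76800 × g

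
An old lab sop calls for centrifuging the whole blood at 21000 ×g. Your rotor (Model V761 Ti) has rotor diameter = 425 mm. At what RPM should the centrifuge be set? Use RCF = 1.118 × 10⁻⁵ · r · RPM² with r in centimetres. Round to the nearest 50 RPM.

r = 425 mm / 2 = 212.5 mm = 21.25 cm
RCF = 1.118 × 10⁻⁵ × r × N²
21,000 = 1.118 × 10⁻⁵ × 21.25 × N²
N² = 21,000 / (23.7575 × 10⁻⁵) = 88,393,139
N ≈ √88,393,139 ≈ 9,401.8

9400 RPM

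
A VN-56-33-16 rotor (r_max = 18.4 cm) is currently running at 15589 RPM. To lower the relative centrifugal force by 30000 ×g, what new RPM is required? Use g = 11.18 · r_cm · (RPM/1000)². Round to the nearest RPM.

Current RCF = 11.18 × 18.4 × (15.589)² = 11.18 × 18.4 × 243.016921 ≈ 49,991.5 × g
Target RCF = 49,991.5 − 30,000 = 19,991.5 × g
(N/1000)² = 19,991.5 / 205.712 = 97.18198
N = 1000 × √97.18198 ≈ 9,858.1

N₂ ≈ 9858 RPM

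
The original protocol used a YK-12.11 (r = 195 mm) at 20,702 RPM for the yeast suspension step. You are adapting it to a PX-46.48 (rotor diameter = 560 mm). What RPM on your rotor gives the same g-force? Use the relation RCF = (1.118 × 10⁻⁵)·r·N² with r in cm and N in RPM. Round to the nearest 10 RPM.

17280 RPM

Original rotor: r = 195 mm = 19.5 cm
RCF = 1.118 × 10⁻⁵ × r × N²
RCF_original = 1.118 × 10⁻⁵ × 19.5 × (20702)² = 1.118 × 10⁻⁵ × 19.5 × 428,572,804 ≈ 93,433.2 × g
Your rotor: r = 560 mm / 2 = 280 mm = 28 cm
93,433.2 = 1.118 × 10⁻⁵ × 28 × N²
N² = 93,433.2 / (31.304 × 10⁻⁵) = 298,470,483
N ≈ √298,470,483 ≈ 17,276.3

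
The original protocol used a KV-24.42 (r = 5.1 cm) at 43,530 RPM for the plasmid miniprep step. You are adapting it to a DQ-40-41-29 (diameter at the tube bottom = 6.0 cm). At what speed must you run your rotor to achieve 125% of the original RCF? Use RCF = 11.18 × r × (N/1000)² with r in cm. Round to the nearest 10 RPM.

RCF = 11.18 × r × (N/1000)²
RCF_original = 11.18 × 5.1 × (43.53)² = 11.18 × 5.1 × 1,894.8609 ≈ 108,041.2 × g
Target RCF = 1.25 × 108,041.2 ≈ 135,051.5 × g
Your rotor: r = 6.0 / 2 = 3 cm
135,051.5 = 11.18 × 3 × (N/1000)²
(N/1000)² = 135,051.5 / 33.54 = 4026.58
N = 1000 × √4026.58 ≈ 63,455.3

63460 RPM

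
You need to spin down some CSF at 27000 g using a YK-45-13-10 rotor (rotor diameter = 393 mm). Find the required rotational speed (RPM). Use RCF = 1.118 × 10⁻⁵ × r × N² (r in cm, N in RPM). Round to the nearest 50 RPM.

11100 RPM

r = 393 mm / 2 = 196.5 mm = 19.65 cm
RCF = 1.118 × 10⁻⁵ × r × N²
27,000 = 1.118 × 10⁻⁵ × 19.65 × N²
N² = 27,000 / (21.9687 × 10⁻⁵) = 122,902,129
N ≈ √122,902,129 ≈ 11,086.1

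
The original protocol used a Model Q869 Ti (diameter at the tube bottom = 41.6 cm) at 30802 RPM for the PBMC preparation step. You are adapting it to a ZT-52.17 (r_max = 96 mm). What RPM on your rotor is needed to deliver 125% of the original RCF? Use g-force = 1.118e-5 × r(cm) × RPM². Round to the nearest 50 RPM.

≈ 50700 RPM

Original rotor: r = 41.6 / 2 = 20.8 cm
RCF_original = 1.118 × 10⁻⁵ × 20.8 × (30802)² = 1.118 × 10⁻⁵ × 20.8 × 948,763,204 ≈ 220,629.2 × g
Target RCF = 1.25 × 220,629.2 ≈ 275,786.5 × g
Your rotor: r = 96 mm = 9.6 cm
275,786.5 = 1.118 × 10⁻⁵ × 9.6 × N²
N² = 275,786.5 / (10.7328 × 10⁻⁵) = 2,569,567,121
N ≈ √2,569,567,121 ≈ 50,690.9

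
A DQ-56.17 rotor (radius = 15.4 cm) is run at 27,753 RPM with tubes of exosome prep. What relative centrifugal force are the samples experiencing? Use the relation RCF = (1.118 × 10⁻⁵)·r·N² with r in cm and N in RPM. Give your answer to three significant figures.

RCF ≈ 133000 x g

RCF = 1.118 × 10⁻⁵ × 15.4 × (27753)² = 1.118 × 10⁻⁵ × 15.4 × 770,229,009 ≈ 132,611.9 × g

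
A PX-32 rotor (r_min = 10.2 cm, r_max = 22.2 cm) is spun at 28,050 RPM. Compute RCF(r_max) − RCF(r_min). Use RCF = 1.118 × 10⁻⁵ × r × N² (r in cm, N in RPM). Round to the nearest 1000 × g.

RCF_max = 1.118 × 10⁻⁵ × 22.2 × (28050)² = 1.118 × 10⁻⁵ × 22.2 × 786,802,500 ≈ 195,281.2 × g
RCF_min = 1.118 × 10⁻⁵ × 10.2 × (28050)² = 1.118 × 10⁻⁵ × 10.2 × 786,802,500 ≈ 89,723.8 × g
ΔRCF = 195,281.2 − 89,723.8 = 105,557.4

ΔRCF ≈ 106000 ×g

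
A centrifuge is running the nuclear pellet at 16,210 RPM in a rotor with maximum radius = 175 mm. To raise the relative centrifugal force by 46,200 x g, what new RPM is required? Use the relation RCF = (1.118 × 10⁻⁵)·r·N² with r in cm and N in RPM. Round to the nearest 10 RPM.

N₂ ≈ 22340 RPM

r = 175 mm = 17.5 cm
Current RCF = 1.118 × 10⁻⁵ × 17.5 × (16210)² = 1.118 × 10⁻⁵ × 17.5 × 262,764,100 ≈ 51,409.8 × g
Target RCF = 51,409.8 + 46,200 = 97,609.8 × g
N² = 97,609.8 / (19.565 × 10⁻⁵) = 498,900,077
N ≈ √498,900,077 ≈ 22,336.1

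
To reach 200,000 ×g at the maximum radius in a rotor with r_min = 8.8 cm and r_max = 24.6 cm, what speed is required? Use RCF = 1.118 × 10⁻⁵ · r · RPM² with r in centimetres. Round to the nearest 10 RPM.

≈ 26970 RPM

Use r_max = 24.6 cm.
200,000 = 1.118 × 10⁻⁵ × 24.6 × N²
N² = 200,000 / (27.5028 × 10⁻⁵) = 727,198,685
N ≈ √727,198,685 ≈ 26,966.6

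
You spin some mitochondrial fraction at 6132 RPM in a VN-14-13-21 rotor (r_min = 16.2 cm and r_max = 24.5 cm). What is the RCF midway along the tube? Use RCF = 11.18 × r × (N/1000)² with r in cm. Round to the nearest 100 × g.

r_avg = (16.2 + 24.5) / 2 = 20.35 cm
RCF = 11.18 × 20.35 × (6.132)² = 11.18 × 20.35 × 37.601424 ≈ 8,554.8 × g

8600 g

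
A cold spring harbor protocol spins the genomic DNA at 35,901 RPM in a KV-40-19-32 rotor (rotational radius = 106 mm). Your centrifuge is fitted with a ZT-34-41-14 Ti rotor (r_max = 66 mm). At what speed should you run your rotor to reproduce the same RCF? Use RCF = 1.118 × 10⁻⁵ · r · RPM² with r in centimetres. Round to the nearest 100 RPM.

45500 RPM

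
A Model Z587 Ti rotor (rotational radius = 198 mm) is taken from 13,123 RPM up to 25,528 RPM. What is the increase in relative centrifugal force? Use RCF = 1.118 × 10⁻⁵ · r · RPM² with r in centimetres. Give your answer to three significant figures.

106000 × g

r = 198 mm = 19.8 cm
RCF₁ = 1.118 × 10⁻⁵ × 19.8 × (13123)² = 1.118 × 10⁻⁵ × 19.8 × 172,213,129 ≈ 38,121.8 × g
RCF₂ = 1.118 × 10⁻⁵ × 19.8 × (25528)² = 1.118 × 10⁻⁵ × 19.8 × 651,678,784 ≈ 144,258.2 × g
Increase = 144,258.2 − 38,121.8 = 106,136.4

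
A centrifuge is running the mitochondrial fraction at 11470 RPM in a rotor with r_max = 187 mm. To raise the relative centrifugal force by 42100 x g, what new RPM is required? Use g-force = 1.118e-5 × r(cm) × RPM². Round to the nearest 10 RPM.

≈ 18250 RPM

r = 187 mm = 18.7 cm
Current RCF = 1.118 × 10⁻⁵ × 18.7 × (11470)² = 1.118 × 10⁻⁵ × 18.7 × 131,560,900 ≈ 27,504.9 × g
Target RCF = 27,504.9 + 42,100 = 69,604.9 × g
N² = 69,604.9 / (20.9066 × 10⁻⁵) = 332,932,662
N ≈ √332,932,662 ≈ 18,246.4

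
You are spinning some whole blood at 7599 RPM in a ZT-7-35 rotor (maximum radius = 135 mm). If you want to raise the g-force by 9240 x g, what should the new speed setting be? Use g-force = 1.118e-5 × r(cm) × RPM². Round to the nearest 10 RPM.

r = 135 mm = 13.5 cm
Current RCF = 1.118 × 10⁻⁵ × 13.5 × (7599)² = 1.118 × 10⁻⁵ × 13.5 × 57,744,801 ≈ 8,715.4 × g
Target RCF = 8,715.4 + 9,240 = 17,955.4 × g
N² = 17,955.4 / (15.093 × 10⁻⁵) = 118,965,083
N ≈ √118,965,083 ≈ 10,907.1

N₂ ≈ 10910 RPM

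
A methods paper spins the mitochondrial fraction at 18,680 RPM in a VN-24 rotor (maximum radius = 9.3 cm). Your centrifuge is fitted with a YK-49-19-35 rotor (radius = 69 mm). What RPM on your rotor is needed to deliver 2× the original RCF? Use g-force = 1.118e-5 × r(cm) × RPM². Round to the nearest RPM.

≈ 30670 RPM

RCF_original = 1.118 × 10⁻⁵ × 9.3 × (18680)² = 1.118 × 10⁻⁵ × 9.3 × 348,942,400 ≈ 36,280.9 × g
Target RCF = 2 × 36,280.9 ≈ 72,561.8 × g
Your rotor: r = 69 mm = 6.9 cm
72,561.8 = 1.118 × 10⁻⁵ × 6.9 × N²
N² = 72,561.8 / (7.7142 × 10⁻⁵) = 940,626,377
N ≈ √940,626,377 ≈ 30,669.6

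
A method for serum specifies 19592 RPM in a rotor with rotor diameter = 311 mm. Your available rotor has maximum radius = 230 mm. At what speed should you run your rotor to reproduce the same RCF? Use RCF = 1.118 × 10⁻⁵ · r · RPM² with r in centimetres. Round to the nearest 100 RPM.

Original rotor: r = 311 mm / 2 = 155.5 mm = 15.55 cm
RCF_original = 1.118 × 10⁻⁵ × 15.55 × (19592)² = 1.118 × 10⁻⁵ × 15.55 × 383,846,464 ≈ 66,731.3 × g
Your rotor: r = 230 mm = 23.0 cm
66,731.3 = 1.118 × 10⁻⁵ × 23 × N²
N² = 66,731.3 / (25.714 × 10⁻⁵) = 259,513,495
N ≈ √259,513,495 ≈ 16,109.4

≈ 16100 RPM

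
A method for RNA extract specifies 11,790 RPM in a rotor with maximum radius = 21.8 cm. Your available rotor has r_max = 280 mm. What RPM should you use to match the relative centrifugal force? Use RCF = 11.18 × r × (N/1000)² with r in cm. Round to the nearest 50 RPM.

RCF = 11.18 × r × (N/1000)²
RCF_original = 11.18 × 21.8 × (11.79)² = 11.18 × 21.8 × 139.0041 ≈ 33,878.6 × g
Your rotor: r = 280 mm = 28.0 cm
33,878.6 = 11.18 × 28 × (N/1000)²
(N/1000)² = 33,878.6 / 313.04 = 108.2245
N = 1000 × √108.2245 ≈ 10,403.1

≈ 10400 RPM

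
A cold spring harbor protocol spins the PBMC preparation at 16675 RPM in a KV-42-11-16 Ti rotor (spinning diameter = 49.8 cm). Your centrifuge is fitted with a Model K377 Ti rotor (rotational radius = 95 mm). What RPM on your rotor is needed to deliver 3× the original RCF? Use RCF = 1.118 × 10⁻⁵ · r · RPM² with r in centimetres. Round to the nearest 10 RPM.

≈ 46760 RPM

Original rotor: r = 49.8 / 2 = 24.9 cm
RCF_original = 1.118 × 10⁻⁵ × 24.9 × (16675)² = 1.118 × 10⁻⁵ × 24.9 × 278,055,625 ≈ 77,405.7 × g
Target RCF = 3 × 77,405.7 ≈ 232,217.1 × g
Your rotor: r = 95 mm = 9.5 cm
232,217.1 = 1.118 × 10⁻⁵ × 9.5 × N²
N² = 232,217.1 / (10.621 × 10⁻⁵) = 2,186,395,820
N ≈ √2,186,395,820 ≈ 46,758.9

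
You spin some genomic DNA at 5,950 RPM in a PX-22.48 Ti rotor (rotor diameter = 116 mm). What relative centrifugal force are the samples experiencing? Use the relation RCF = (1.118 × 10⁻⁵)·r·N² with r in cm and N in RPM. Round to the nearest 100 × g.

≈ 2300 × g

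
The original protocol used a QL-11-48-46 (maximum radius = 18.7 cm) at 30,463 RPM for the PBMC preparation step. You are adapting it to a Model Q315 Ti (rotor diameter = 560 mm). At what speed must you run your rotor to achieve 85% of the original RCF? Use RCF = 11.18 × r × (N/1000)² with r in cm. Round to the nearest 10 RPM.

RCF = 11.18 × r × (N/1000)²
RCF_original = 11.18 × 18.7 × (30.463)² = 11.18 × 18.7 × 927.994369 ≈ 194,012.1 × g
Target RCF = 0.85 × 194,012.1 ≈ 164,910.3 × g
Your rotor: r = 560 mm / 2 = 280 mm = 28 cm
164,910.3 = 11.18 × 28 × (N/1000)²
(N/1000)² = 164,910.3 / 313.04 = 526.8026
N = 1000 × √526.8026 ≈ 22,952.2

≈ 22950 RPM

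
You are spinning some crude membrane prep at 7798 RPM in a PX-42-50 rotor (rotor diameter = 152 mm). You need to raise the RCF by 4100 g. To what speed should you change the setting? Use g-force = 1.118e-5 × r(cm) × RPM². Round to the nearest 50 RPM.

≈ 10450 RPM

r = 152 mm / 2 = 76 mm = 7.6 cm
Current RCF = 1.118 × 10⁻⁵ × 7.6 × (7798)² = 1.118 × 10⁻⁵ × 7.6 × 60,808,804 ≈ 5,166.8 × g
Target RCF = 5,166.8 + 4,100 = 9,266.8 × g
N² = 9,266.8 / (8.4968 × 10⁻⁵) = 109,062,235
N ≈ √109,062,235 ≈ 10,443.3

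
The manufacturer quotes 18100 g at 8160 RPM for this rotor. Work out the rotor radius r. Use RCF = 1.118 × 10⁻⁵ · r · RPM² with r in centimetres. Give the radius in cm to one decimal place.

r ≈ 24.3 cm

18100 = 1.118 × 10⁻⁵ × r × (8160)²
r = 18100 / (1.118 × 10⁻⁵ × 66,585,600) = 18100 / 744.427 ≈ 24.314 cm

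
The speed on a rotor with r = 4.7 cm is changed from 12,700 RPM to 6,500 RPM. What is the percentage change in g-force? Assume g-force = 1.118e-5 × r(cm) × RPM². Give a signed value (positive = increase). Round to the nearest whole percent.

-74%

RCF ∝ N², so the ratio is (6500/12700)² = (0.511811)² = 0.2620.
Change = 0.2620 − 1 = -0.7380 → -73.8%.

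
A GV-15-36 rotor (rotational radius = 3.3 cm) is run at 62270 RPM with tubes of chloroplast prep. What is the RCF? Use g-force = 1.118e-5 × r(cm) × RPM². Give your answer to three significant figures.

RCF ≈ 143000 ×g

RCF = 1.118 × 10⁻⁵ × 3.3 × (62270)² = 1.118 × 10⁻⁵ × 3.3 × 3,877,552,900 ≈ 143,058.4 × g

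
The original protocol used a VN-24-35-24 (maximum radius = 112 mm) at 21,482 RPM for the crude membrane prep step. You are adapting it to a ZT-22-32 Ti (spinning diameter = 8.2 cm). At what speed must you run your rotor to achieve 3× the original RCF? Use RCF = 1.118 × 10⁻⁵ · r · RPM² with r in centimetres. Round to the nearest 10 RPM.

≈ 61500 RPM

Original rotor: r = 112 mm = 11.2 cm
RCF_original = 1.118 × 10⁻⁵ × 11.2 × (21482)² = 1.118 × 10⁻⁵ × 11.2 × 461,476,324 ≈ 57,784.2 × g
Target RCF = 3 × 57,784.2 ≈ 173,352.6 × g
Your rotor: r = 8.2 / 2 = 4.1 cm
173,352.6 = 1.118 × 10⁻⁵ × 4.1 × N²
N² = 173,352.6 / (4.5838 × 10⁻⁵) = 3,781,853,484
N ≈ √3,781,853,484 ≈ 61,496.8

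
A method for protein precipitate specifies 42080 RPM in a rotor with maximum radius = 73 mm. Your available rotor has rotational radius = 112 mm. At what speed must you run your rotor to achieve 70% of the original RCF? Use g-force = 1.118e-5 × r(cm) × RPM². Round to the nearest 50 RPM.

28400 RPM

Original rotor: r = 73 mm = 7.3 cm
RCF_original = 1.118 × 10⁻⁵ × 7.3 × (42080)² = 1.118 × 10⁻⁵ × 7.3 × 1,770,726,400 ≈ 144,516.1 × g
Target RCF = 0.7 × 144,516.1 ≈ 101,161.3 × g
Your rotor: r = 112 mm = 11.2 cm
101,161.3 = 1.118 × 10⁻⁵ × 11.2 × N²
N² = 101,161.3 / (12.5216 × 10⁻⁵) = 807,894,359
N ≈ √807,894,359 ≈ 28,423.5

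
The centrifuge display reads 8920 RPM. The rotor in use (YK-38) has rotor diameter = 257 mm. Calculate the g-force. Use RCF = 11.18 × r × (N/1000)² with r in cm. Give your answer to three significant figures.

r = 257 mm / 2 = 128.5 mm = 12.85 cm
RCF = 11.18 × r × (N/1000)²
RCF = 11.18 × 12.85 × (8.92)² = 11.18 × 12.85 × 79.5664 ≈ 11,430.7 × g

RCF ≈ 11400 ×g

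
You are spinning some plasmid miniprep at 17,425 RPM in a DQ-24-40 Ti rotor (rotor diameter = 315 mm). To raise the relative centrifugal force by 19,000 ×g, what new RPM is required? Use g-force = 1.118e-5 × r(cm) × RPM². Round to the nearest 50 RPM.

N₂ ≈ 20300 RPM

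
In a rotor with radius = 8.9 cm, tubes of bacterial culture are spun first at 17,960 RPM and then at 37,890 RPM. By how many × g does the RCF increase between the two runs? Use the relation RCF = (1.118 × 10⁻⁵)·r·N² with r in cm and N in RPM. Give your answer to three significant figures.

RCF₁ = 1.118 × 10⁻⁵ × 8.9 × (17960)² = 1.118 × 10⁻⁵ × 8.9 × 322,561,600 ≈ 32,095.5 × g
RCF₂ = 1.118 × 10⁻⁵ × 8.9 × (37890)² = 1.118 × 10⁻⁵ × 8.9 × 1,435,652,100 ≈ 142,850.3 × g
Increase = 142,850.3 − 32,095.5 = 110,754.8

111000 × g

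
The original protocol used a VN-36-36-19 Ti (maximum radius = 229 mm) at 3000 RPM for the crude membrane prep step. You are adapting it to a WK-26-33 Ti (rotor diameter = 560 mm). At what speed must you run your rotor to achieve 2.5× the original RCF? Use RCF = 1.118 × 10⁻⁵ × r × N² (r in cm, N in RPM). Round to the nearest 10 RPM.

Original rotor: r = 229 mm = 22.9 cm
RCF = 1.118 × 10⁻⁵ × r × N²
RCF_original = 1.118 × 10⁻⁵ × 22.9 × (3000)² = 1.118 × 10⁻⁵ × 22.9 × 9,000,000 ≈ 2,304.2 × g
Target RCF = 2.5 × 2,304.2 ≈ 5,760.5 × g
Your rotor: r = 560 mm / 2 = 280 mm = 28 cm
5,760.5 = 1.118 × 10⁻⁵ × 28 × N²
N² = 5,760.5 / (31.304 × 10⁻⁵) = 18,401,802
N ≈ √18,401,802 ≈ 4,289.7

4290 RPM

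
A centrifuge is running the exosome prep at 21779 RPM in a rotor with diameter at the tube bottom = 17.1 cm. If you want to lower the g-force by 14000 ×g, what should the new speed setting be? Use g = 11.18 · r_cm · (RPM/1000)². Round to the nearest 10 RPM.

r = 17.1 / 2 = 8.55 cm
Current RCF = 11.18 × 8.55 × (21.779)² = 11.18 × 8.55 × 474.324841 ≈ 45,340.2 × g
Target RCF = 45,340.2 − 14,000 = 31,340.2 × g
(N/1000)² = 31,340.2 / 95.589 = 327.8641
N = 1000 × √327.8641 ≈ 18,107.0

18110 RPM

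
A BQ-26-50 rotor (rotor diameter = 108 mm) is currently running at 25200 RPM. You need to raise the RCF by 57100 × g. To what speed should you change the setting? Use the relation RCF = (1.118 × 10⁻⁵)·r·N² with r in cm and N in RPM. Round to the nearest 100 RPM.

N₂ ≈ 39800 RPM

r = 108 mm / 2 = 54 mm = 5.4 cm
Current RCF = 1.118 × 10⁻⁵ × 5.4 × (25200)² = 1.118 × 10⁻⁵ × 5.4 × 635,040,000 ≈ 38,338.6 × g
Target RCF = 38,338.6 + 57,100 = 95,438.6 × g
N² = 95,438.6 / (6.0372 × 10⁻⁵) = 1,580,842,112
N ≈ √1,580,842,112 ≈ 39,759.8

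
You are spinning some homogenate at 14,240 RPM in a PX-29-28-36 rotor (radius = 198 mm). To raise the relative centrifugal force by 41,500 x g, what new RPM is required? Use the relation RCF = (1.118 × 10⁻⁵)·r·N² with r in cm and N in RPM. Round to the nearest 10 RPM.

r = 198 mm = 19.8 cm
Current RCF = 1.118 × 10⁻⁵ × 19.8 × (14240)² = 1.118 × 10⁻⁵ × 19.8 × 202,777,600 ≈ 44,887.7 × g
Target RCF = 44,887.7 + 41,500 = 86,387.7 × g
N² = 86,387.7 / (22.1364 × 10⁻⁵) = 390,251,802
N ≈ √390,251,802 ≈ 19,754.8

≈ 19750 RPM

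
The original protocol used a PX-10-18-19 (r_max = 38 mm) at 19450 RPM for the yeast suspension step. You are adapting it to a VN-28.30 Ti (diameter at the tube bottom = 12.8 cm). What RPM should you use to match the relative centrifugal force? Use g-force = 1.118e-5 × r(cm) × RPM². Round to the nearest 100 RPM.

15000 RPM

Original rotor: r = 38 mm = 3.8 cm
RCF_original = 1.118 × 10⁻⁵ × 3.8 × (19450)² = 1.118 × 10⁻⁵ × 3.8 × 378,302,500 ≈ 16,071.8 × g
Your rotor: r = 12.8 / 2 = 6.4 cm
16,071.8 = 1.118 × 10⁻⁵ × 6.4 × N²
N² = 16,071.8 / (7.1552 × 10⁻⁵) = 224,617,062
N ≈ √224,617,062 ≈ 14,987.2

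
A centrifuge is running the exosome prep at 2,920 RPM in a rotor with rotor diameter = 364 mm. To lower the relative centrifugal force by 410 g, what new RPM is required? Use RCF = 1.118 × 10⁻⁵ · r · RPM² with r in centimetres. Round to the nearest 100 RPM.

≈ 2600 RPM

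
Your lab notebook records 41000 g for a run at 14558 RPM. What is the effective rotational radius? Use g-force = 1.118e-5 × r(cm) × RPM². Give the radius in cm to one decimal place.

≈ 17.3 cm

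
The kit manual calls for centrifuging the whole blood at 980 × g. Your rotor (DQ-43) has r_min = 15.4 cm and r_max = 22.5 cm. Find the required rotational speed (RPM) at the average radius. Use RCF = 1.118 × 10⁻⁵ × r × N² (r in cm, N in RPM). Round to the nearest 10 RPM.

N ≈ 2150 RPM

r_avg = (15.4 + 22.5) / 2 = 18.95 cm
980 = 1.118 × 10⁻⁵ × 18.95 × N²
N² = 980 / (21.1861 × 10⁻⁵) = 4,625,674
N ≈ √4,625,674 ≈ 2,150.7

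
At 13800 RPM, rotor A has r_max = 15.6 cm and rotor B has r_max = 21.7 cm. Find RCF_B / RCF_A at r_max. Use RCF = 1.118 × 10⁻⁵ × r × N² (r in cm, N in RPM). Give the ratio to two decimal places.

At fixed N, RCF ∝ r, so RCF_B/RCF_A = r_B/r_A = 21.7 / 15.6 = 1.3910.

1.39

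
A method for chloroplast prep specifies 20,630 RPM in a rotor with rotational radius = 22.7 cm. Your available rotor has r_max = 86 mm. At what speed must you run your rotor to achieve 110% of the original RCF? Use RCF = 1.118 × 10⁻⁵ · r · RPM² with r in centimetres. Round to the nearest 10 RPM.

≈ 35150 RPM

RCF_original = 1.118 × 10⁻⁵ × 22.7 × (20630)² = 1.118 × 10⁻⁵ × 22.7 × 425,596,900 ≈ 108,010.5 × g
Target RCF = 1.1 × 108,010.5 ≈ 118,811.6 × g
Your rotor: r = 86 mm = 8.6 cm
118,811.6 = 1.118 × 10⁻⁵ × 8.6 × N²
N² = 118,811.6 / (9.6148 × 10⁻⁵) = 1,235,715,772
N ≈ √1,235,715,772 ≈ 35,152.7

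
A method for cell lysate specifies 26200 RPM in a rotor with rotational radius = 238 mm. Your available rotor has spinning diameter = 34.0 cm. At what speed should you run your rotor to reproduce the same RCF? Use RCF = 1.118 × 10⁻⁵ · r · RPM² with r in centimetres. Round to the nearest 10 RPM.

≈ 31000 RPM

Original rotor: r = 238 mm = 23.8 cm
RCF_original = 1.118 × 10⁻⁵ × 23.8 × (26200)² = 1.118 × 10⁻⁵ × 23.8 × 686,440,000 ≈ 182,650.7 × g
Your rotor: r = 34.0 / 2 = 17 cm
182,650.7 = 1.118 × 10⁻⁵ × 17 × N²
N² = 182,650.7 / (19.006 × 10⁻⁵) = 961,015,995
N ≈ √961,015,995 ≈ 31,000.3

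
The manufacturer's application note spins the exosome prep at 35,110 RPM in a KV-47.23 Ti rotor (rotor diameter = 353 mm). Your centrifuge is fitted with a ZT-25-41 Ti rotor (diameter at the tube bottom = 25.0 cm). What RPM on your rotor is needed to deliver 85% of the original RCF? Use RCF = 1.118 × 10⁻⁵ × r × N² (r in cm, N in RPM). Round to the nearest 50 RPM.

≈ 38450 RPM

Original rotor: r = 353 mm / 2 = 176.5 mm = 17.65 cm
RCF_original = 1.118 × 10⁻⁵ × 17.65 × (35110)² = 1.118 × 10⁻⁵ × 17.65 × 1,232,712,100 ≈ 243,247.4 × g
Target RCF = 0.85 × 243,247.4 ≈ 206,760.3 × g
Your rotor: r = 25.0 / 2 = 12.5 cm
206,760.3 = 1.118 × 10⁻⁵ × 12.5 × N²
N² = 206,760.3 / (13.975 × 10⁻⁵) = 1,479,501,252
N ≈ √1,479,501,252 ≈ 38,464.3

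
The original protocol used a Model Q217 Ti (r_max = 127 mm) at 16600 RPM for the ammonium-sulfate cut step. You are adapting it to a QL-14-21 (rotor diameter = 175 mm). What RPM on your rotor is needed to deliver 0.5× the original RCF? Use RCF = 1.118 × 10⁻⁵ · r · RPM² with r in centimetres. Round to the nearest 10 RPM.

Original rotor: r = 127 mm = 12.7 cm
RCF = 1.118 × 10⁻⁵ × r × N²
RCF_original = 1.118 × 10⁻⁵ × 12.7 × (16600)² = 1.118 × 10⁻⁵ × 12.7 × 275,560,000 ≈ 39,125.7 × g
Target RCF = 0.5 × 39,125.7 ≈ 19,562.8 × g
Your rotor: r = 175 mm / 2 = 87.5 mm = 8.75 cm
19,562.8 = 1.118 × 10⁻⁵ × 8.75 × N²
N² = 19,562.8 / (9.7825 × 10⁻⁵) = 199,977,511
N ≈ √199,977,511 ≈ 14,141.3

14140 RPM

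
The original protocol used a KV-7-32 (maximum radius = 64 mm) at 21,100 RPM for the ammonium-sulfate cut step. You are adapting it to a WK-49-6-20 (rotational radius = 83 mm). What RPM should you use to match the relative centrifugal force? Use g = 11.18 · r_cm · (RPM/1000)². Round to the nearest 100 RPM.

≈ 18500 RPM

Original rotor: r = 64 mm = 6.4 cm
RCF_original = 11.18 × 6.4 × (21.1)² = 11.18 × 6.4 × 445.21 ≈ 31,855.7 × g
Your rotor: r = 83 mm = 8.3 cm
31,855.7 = 11.18 × 8.3 × (N/1000)²
(N/1000)² = 31,855.7 / 92.794 = 343.2948
N = 1000 × √343.2948 ≈ 18,528.2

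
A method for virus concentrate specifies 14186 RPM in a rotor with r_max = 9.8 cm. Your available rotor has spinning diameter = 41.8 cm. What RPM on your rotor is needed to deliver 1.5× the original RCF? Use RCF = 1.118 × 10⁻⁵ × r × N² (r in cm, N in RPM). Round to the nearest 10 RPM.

RCF_original = 1.118 × 10⁻⁵ × 9.8 × (14186)² = 1.118 × 10⁻⁵ × 9.8 × 201,242,596 ≈ 22,048.9 × g
Target RCF = 1.5 × 22,048.9 ≈ 33,073.4 × g
Your rotor: r = 41.8 / 2 = 20.9 cm
33,073.4 = 1.118 × 10⁻⁵ × 20.9 × N²
N² = 33,073.4 / (23.3662 × 10⁻⁵) = 141,543,768
N ≈ √141,543,768 ≈ 11,897.2

≈ 11900 RPM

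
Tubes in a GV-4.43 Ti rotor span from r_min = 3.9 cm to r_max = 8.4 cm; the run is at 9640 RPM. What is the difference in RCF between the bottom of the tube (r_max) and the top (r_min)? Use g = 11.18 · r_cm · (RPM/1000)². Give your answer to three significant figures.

ΔRCF ≈ 4680 g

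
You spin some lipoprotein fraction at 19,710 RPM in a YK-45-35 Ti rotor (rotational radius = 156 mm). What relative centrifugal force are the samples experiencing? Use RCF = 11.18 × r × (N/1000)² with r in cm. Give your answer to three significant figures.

≈ 67800 g

r = 156 mm = 15.6 cm
RCF = 11.18 × 15.6 × (19.71)² = 11.18 × 15.6 × 388.4841 ≈ 67,754.7 × g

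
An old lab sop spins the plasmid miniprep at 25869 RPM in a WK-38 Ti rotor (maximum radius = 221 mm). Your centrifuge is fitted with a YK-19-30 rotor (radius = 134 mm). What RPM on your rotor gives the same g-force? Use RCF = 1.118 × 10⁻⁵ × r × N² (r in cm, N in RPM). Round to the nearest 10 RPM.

Original rotor: r = 221 mm = 22.1 cm
RCF = 1.118 × 10⁻⁵ × r × N²
RCF_original = 1.118 × 10⁻⁵ × 22.1 × (25869)² = 1.118 × 10⁻⁵ × 22.1 × 669,205,161 ≈ 165,345.9 × g
Your rotor: r = 134 mm = 13.4 cm
165,345.9 = 1.118 × 10⁻⁵ × 13.4 × N²
N² = 165,345.9 / (14.9812 × 10⁻⁵) = 1,103,689,291
N ≈ √1,103,689,291 ≈ 33,221.8

33220 RPM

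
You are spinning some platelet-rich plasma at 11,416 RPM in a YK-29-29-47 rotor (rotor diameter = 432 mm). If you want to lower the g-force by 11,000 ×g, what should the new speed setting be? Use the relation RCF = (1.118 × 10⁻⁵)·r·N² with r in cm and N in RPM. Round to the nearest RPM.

N₂ ≈ 9207 RPM

r = 432 mm / 2 = 216 mm = 21.6 cm
Current RCF = 1.118 × 10⁻⁵ × 21.6 × (11416)² = 1.118 × 10⁻⁵ × 21.6 × 130,325,056 ≈ 31,471.9 × g
Target RCF = 31,471.9 − 11,000 = 20,471.9 × g
N² = 20,471.9 / (24.1488 × 10⁻⁵) = 84,773,985
N ≈ √84,773,985 ≈ 9,207.3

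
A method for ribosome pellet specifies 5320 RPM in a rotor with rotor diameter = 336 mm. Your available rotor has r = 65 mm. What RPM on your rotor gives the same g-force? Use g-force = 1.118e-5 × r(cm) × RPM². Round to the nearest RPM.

8553 RPM

Original rotor: r = 336 mm / 2 = 168 mm = 16.8 cm
RCF = 1.118 × 10⁻⁵ × r × N²
RCF_original = 1.118 × 10⁻⁵ × 16.8 × (5320)² = 1.118 × 10⁻⁵ × 16.8 × 28,302,400 ≈ 5,315.9 × g
Your rotor: r = 65 mm = 6.5 cm
5,315.9 = 1.118 × 10⁻⁵ × 6.5 × N²
N² = 5,315.9 / (7.267 × 10⁻⁵) = 73,151,232
N ≈ √73,151,232 ≈ 8,552.8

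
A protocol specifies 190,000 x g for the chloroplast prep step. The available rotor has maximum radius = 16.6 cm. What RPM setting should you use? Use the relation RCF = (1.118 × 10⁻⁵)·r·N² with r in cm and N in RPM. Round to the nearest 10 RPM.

RCF = 1.118 × 10⁻⁵ × r × N²
190,000 = 1.118 × 10⁻⁵ × 16.6 × N²
N² = 190,000 / (18.5588 × 10⁻⁵) = 1,023,773,089
N ≈ √1,023,773,089 ≈ 31,996.5

32000 RPM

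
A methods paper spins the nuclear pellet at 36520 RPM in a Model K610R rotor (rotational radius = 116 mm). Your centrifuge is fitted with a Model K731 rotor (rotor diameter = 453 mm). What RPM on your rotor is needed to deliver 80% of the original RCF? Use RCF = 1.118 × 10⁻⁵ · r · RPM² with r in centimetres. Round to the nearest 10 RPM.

Original rotor: r = 116 mm = 11.6 cm
RCF_original = 1.118 × 10⁻⁵ × 11.6 × (36520)² = 1.118 × 10⁻⁵ × 11.6 × 1,333,710,400 ≈ 172,966.2 × g
Target RCF = 0.8 × 172,966.2 ≈ 138,373 × g
Your rotor: r = 453 mm / 2 = 226.5 mm = 22.65 cm
138,373 = 1.118 × 10⁻⁵ × 22.65 × N²
N² = 138,373 / (25.3227 × 10⁻⁵) = 546,438,571
N ≈ √546,438,571 ≈ 23,376.0

23380 RPM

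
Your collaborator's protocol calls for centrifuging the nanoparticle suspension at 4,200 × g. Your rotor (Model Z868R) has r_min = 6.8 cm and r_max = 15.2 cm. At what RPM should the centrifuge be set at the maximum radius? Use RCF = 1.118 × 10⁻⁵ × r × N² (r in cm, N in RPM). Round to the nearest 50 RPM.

Use r_max = 15.2 cm.
RCF = 1.118 × 10⁻⁵ × r × N²
4,200 = 1.118 × 10⁻⁵ × 15.2 × N²
N² = 4,200 / (16.9936 × 10⁻⁵) = 24,715,187
N ≈ √24,715,187 ≈ 4,971.4

≈ 4950 RPM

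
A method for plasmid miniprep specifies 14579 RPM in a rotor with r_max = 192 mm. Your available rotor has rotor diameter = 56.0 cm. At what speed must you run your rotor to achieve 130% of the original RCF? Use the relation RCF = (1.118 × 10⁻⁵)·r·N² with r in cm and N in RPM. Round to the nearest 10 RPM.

Original rotor: r = 192 mm = 19.2 cm
RCF = 1.118 × 10⁻⁵ × r × N²
RCF_original = 1.118 × 10⁻⁵ × 19.2 × (14579)² = 1.118 × 10⁻⁵ × 19.2 × 212,547,241 ≈ 45,624.5 × g
Target RCF = 1.3 × 45,624.5 ≈ 59,311.8 × g
Your rotor: r = 56.0 / 2 = 28 cm
59,311.8 = 1.118 × 10⁻⁵ × 28 × N²
N² = 59,311.8 / (31.304 × 10⁻⁵) = 189,470,355
N ≈ √189,470,355 ≈ 13,764.8

13760 RPM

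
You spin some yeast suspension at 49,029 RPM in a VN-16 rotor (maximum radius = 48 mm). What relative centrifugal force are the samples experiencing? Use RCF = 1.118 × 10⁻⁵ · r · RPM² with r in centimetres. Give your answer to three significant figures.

129000 × g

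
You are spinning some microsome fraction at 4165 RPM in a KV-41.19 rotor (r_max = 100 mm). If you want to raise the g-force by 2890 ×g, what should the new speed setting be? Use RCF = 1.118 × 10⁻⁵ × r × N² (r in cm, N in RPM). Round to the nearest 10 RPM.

N₂ ≈ 6570 RPM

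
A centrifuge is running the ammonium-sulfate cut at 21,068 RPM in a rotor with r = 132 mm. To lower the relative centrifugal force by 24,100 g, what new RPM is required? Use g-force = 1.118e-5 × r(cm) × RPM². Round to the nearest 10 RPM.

≈ 16750 RPM

r = 132 mm = 13.2 cm
Current RCF = 1.118 × 10⁻⁵ × 13.2 × (21068)² = 1.118 × 10⁻⁵ × 13.2 × 443,860,624 ≈ 65,503.2 × g
Target RCF = 65,503.2 − 24,100 = 41,403.2 × g
N² = 41,403.2 / (14.7576 × 10⁻⁵) = 280,555,104
N ≈ √280,555,104 ≈ 16,749.8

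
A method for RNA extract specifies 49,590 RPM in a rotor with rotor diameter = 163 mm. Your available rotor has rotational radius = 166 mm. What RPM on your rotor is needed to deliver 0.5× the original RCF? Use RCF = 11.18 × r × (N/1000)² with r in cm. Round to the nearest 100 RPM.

≈ 24600 RPM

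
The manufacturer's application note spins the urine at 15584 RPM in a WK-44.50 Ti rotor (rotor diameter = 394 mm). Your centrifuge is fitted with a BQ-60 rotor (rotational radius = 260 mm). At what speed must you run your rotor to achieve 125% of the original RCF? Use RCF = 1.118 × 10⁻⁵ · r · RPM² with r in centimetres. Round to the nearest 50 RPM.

≈ 15150 RPM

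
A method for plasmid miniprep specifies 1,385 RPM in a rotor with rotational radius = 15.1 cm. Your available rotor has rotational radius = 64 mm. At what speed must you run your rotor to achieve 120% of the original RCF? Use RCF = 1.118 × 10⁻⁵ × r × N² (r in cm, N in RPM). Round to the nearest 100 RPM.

≈ 2300 RPM

RCF_original = 1.118 × 10⁻⁵ × 15.1 × (1385)² = 1.118 × 10⁻⁵ × 15.1 × 1,918,225 ≈ 323.8 × g
Target RCF = 1.2 × 323.8 ≈ 388.6 × g
Your rotor: r = 64 mm = 6.4 cm
388.6 = 1.118 × 10⁻⁵ × 6.4 × N²
N² = 388.6 / (7.1552 × 10⁻⁵) = 5,431,015
N ≈ √5,431,015 ≈ 2,330.5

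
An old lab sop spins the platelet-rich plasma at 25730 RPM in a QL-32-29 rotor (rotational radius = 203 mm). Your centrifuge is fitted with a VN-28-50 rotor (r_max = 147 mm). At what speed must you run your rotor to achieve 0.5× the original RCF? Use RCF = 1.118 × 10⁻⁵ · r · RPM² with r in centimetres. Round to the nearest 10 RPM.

Original rotor: r = 203 mm = 20.3 cm
RCF = 1.118 × 10⁻⁵ × r × N²
RCF_original = 1.118 × 10⁻⁵ × 20.3 × (25730)² = 1.118 × 10⁻⁵ × 20.3 × 662,032,900 ≈ 150,251 × g
Target RCF = 0.5 × 150,251 ≈ 75,125.5 × g
Your rotor: r = 147 mm = 14.7 cm
75,125.5 = 1.118 × 10⁻⁵ × 14.7 × N²
N² = 75,125.5 / (16.4346 × 10⁻⁵) = 457,117,910
N ≈ √457,117,910 ≈ 21,380.3

≈ 21380 RPM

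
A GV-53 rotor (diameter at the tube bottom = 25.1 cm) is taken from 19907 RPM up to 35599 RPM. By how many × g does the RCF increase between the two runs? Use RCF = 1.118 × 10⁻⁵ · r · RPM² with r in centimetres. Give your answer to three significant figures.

r = 25.1 / 2 = 12.55 cm
RCF₁ = 1.118 × 10⁻⁵ × 12.55 × (19907)² = 1.118 × 10⁻⁵ × 12.55 × 396,288,649 ≈ 55,602.9 × g
RCF₂ = 1.118 × 10⁻⁵ × 12.55 × (35599)² = 1.118 × 10⁻⁵ × 12.55 × 1,267,288,801 ≈ 177,812 × g
Increase = 177,812 − 55,602.9 = 122,209.1

122000 × g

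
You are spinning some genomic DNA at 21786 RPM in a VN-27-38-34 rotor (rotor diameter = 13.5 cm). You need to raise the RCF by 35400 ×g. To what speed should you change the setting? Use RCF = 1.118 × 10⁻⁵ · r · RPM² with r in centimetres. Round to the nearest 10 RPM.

r = 13.5 / 2 = 6.75 cm
Current RCF = 1.118 × 10⁻⁵ × 6.75 × (21786)² = 1.118 × 10⁻⁵ × 6.75 × 474,629,796 ≈ 35,817.9 × g
Target RCF = 35,817.9 + 35,400 = 71,217.9 × g
N² = 71,217.9 / (7.5465 × 10⁻⁵) = 943,720,930
N ≈ √943,720,930 ≈ 30,720.0

N₂ ≈ 30720 RPM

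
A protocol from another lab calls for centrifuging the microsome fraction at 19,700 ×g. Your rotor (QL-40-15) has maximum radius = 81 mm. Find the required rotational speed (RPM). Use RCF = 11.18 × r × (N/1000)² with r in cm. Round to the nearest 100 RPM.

r = 81 mm = 8.1 cm
RCF = 11.18 × r × (N/1000)²
19,700 = 11.18 × 8.1 × (N/1000)²
(N/1000)² = 19,700 / 90.558 = 217.5401
N = 1000 × √217.5401 ≈ 14,749.2

N ≈ 14700 RPM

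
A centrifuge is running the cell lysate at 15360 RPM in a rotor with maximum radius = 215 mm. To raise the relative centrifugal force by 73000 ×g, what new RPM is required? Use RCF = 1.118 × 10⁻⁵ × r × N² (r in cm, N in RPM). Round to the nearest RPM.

N₂ ≈ 23230 RPM

r = 215 mm = 21.5 cm
Current RCF = 1.118 × 10⁻⁵ × 21.5 × (15360)² = 1.118 × 10⁻⁵ × 21.5 × 235,929,600 ≈ 56,710.4 × g
Target RCF = 56,710.4 + 73,000 = 129,710.4 × g
N² = 129,710.4 / (24.037 × 10⁻⁵) = 539,628,073
N ≈ √539,628,073 ≈ 23,229.9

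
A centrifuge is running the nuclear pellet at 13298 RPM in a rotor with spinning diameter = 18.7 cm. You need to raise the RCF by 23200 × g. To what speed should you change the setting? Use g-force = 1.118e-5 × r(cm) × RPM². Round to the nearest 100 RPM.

r = 18.7 / 2 = 9.35 cm
Current RCF = 1.118 × 10⁻⁵ × 9.35 × (13298)² = 1.118 × 10⁻⁵ × 9.35 × 176,836,804 ≈ 18,485.3 × g
Target RCF = 18,485.3 + 23,200 = 41,685.3 × g
N² = 41,685.3 / (10.4533 × 10⁻⁵) = 398,776,463
N ≈ √398,776,463 ≈ 19,969.4

≈ 20000 RPM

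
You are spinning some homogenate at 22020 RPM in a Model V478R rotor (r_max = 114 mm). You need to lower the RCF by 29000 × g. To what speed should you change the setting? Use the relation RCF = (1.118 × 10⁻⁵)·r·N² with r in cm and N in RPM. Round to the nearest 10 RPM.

N₂ ≈ 16040 RPM

r = 114 mm = 11.4 cm
Current RCF = 1.118 × 10⁻⁵ × 11.4 × (22020)² = 1.118 × 10⁻⁵ × 11.4 × 484,880,400 ≈ 61,799 × g
Target RCF = 61,799 − 29,000 = 32,799 × g
N² = 32,799 / (12.7452 × 10⁻⁵) = 257,343,941
N ≈ √257,343,941 ≈ 16,041.9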